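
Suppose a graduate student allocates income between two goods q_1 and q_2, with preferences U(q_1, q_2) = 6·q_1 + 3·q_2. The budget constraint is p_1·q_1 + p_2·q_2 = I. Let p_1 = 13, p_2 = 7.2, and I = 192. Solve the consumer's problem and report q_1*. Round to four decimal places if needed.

Perfect substitutes: compare marginal utility per dollar. 6/p_1 vs 3/p_2 → 0.4615 vs 0.4167.
q_1 gives more utility per dollar, so spend all income on q_1: q_1* = I/p_1, q_2* = 0.
Numerically: q_1* = 14.7692, q_2* = 0.

q_1* = 14.7692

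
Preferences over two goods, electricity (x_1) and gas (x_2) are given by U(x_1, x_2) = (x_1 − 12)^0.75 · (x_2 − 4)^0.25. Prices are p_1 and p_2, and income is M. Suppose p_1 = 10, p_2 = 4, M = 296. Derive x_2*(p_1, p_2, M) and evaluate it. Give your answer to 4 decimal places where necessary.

x_2* = 14

Discretionary income = 296 − 12·10 − 4·4 = 160; x_2* = 4 + 0.25·160/4 = 14.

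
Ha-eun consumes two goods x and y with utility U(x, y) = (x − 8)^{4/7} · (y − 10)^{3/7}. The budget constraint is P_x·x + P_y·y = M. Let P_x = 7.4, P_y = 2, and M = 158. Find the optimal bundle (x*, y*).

Let x' = x−8, y' = y−10. MRS = (4/3)·y'/x' = P_x/P_y.
After buying the subsistence bundle (8, 10), a share 4/7 of the remaining income goes to x: x* = 8 + 4/7·(M − 8P_x − 10P_y)/P_x.
Discretionary income = 158 − 8·7.4 − 10·2 = 78.8; x* = 8 + 4/7·78.8/7.4 = 14.0849; y* = 10 + 3/7·78.8/2 = 26.8857.

x* = 14.0849, y* = 26.8857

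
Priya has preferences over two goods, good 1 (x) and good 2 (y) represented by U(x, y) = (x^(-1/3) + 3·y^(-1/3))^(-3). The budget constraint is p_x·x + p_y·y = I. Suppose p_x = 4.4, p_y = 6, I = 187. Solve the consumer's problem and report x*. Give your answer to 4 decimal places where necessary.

MRS = MU_x/MU_y = (1/3)·(y/x)^(4/3). Set equal to p_x/p_y.
Hence y/x = (3·p_x/p_y)^(1/(4/3)), i.e. raised to the 0.75 power.
Substitute y = (y/x)·x into the budget: x* = I/(p_x + p_y·(y/x)).
Numerically y/x = 1.806413, so x* = 187/(4.4 + 6·1.806413) = 12.2716.

x* = 12.2716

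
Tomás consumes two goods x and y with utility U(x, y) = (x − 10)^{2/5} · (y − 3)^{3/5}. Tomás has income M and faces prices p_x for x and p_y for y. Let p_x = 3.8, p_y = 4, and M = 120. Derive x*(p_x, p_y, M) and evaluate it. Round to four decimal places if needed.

This is Cobb-Douglas in (x−10, y−3): tangency gives 0.4·p_y·(y−3) = 0.6·p_x·(x−10).
Substituting into the budget: x* = 10 + 0.4·(M − 10·p_x − 3·p_y)/p_x, and y* = 3 + 0.6·(…)/p_y.
Discretionary income = 120 − 10·3.8 − 3·4 = 70; x* = 10 + 0.4·70/3.8 = 17.3684.

x* = 17.3684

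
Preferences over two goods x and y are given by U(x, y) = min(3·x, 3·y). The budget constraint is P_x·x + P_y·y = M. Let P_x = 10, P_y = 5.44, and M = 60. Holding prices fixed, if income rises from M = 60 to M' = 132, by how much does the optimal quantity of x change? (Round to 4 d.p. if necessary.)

With perfect complements, no substitution: consume in ratio x:y = 3:3.
Budget: P_x·x + P_y·x = M, so (3·P_x + 3·P_y)·x = 3·M.
Demand: x*(P_x,P_y,M) = 3·M/(3·P_x + 3·P_y), y* = 3·M/(3·P_x + 3·P_y).
Here 3·10 + 3·5.44 = 46.32, giving x* = 3.886.
At M' = 132: x* = 8.5492. Change: 8.5492 − 3.886 = 4.6632.

Δx* = 4.6632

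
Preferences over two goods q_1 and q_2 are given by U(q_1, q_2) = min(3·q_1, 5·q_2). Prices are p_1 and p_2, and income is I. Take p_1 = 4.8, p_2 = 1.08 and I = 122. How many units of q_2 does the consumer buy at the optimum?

q_2* = 13.4361

Demand: q_1*(p_1,p_2,I) = 5·I/(5·p_1 + 3·p_2), q_2* = 3·I/(5·p_1 + 3·p_2).
Here 5·4.8 + 3·1.08 = 27.24, giving q_2* = 13.4361.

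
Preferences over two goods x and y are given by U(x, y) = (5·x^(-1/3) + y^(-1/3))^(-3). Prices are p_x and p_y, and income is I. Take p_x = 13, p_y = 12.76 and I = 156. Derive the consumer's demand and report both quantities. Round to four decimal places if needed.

From the CES first-order condition, 5·(y/x)^(4/3) = p_x/p_y.
Hence y/x = ((1/5)·p_x/p_y)^(1/(4/3)), i.e. raised to the 0.75 power.
With the ratio pinned down, the budget gives x* = I/(p_x + p_y·(y/x)) and y* = (y/x)·x*.
Numerically y/x = 0.303279, so x* = 156/(13 + 12.76·0.303279) = 9.2473 and y* = 0.303279·9.2473 = 2.8045.

x* = 9.2473, y* = 2.8045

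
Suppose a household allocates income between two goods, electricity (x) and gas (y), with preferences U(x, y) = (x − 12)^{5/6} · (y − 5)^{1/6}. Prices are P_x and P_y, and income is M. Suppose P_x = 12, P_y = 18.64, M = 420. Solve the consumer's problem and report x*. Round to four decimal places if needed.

MRS = 5·(y−5)/(x−12). Tangency with P_x/P_y gives y−5 = (1/5)·(P_x/P_y)·(x−12).
Substituting into the budget: x* = 12 + 5/6·(M − 12·P_x − 5·P_y)/P_x, and y* = 5 + 1/6·(…)/P_y.
Discretionary income = 420 − 12·12 − 5·18.64 = 182.8; x* = 12 + 5/6·182.8/12 = 24.6944.

x* = 24.6944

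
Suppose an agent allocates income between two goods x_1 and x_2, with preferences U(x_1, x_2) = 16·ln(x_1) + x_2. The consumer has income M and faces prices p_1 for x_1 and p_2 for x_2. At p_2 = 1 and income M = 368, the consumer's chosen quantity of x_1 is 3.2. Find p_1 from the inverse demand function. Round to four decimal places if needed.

p_1 = 5

Set MRS = p_1/p_2: (16/x_1)/1 = p_1/p_2.
So x_1*(p_1,p_2) = 16·p_2/p_1, independent of income; and x_2* = (M − 16·p_2)/p_2.
Set x_1* = 3.2 in the demand function and solve for p_1: p_1 = 5.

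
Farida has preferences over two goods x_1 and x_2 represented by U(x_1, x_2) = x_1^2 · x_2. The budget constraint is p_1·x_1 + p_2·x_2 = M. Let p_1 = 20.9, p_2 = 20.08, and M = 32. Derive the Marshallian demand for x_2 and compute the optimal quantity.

x_2* = 0.5312

Tangency: MRS = 2·x_2/x_1 = p_1/p_2.
So 2·p_2·x_2 = p_1·x_1; combined with the budget, a share 2/3 of income goes to x_1.
Demand: x_1*(p_1,p_2,M) = 2/3·M/p_1 and x_2* = 1/3·M/p_2.
At p_1=20.9, p_2=20.08, M=32: x_2* = 1/3·32/20.08 = 0.5312.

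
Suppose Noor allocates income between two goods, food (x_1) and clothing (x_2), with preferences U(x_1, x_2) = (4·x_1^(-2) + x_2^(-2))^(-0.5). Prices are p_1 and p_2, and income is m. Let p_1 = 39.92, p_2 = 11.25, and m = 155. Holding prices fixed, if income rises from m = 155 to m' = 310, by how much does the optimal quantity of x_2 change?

MU_x_1 ∝ 4·x_1^(-3), MU_x_2 ∝ x_2^(-3), so MRS = 4·(x_2/x_1)^(3) = p_1/p_2.
Hence x_2/x_1 = ((1/4)·p_1/p_2)^(1/(3)), i.e. raised to the 1/3 power.
Substitute x_2 = (x_2/x_1)·x_1 into the budget: x_1* = m/(p_1 + p_2·(x_2/x_1)).
Numerically x_2/x_1 = 0.960858, so x_1* = 155/(39.92 + 11.25·0.960858) = 3.0554 and x_2* = 0.960858·3.0554 = 2.9358.
At m' = 310: x_2* = 5.8716. Change: 5.8716 − 2.9358 = 2.9358.

Δx_2* = 2.9358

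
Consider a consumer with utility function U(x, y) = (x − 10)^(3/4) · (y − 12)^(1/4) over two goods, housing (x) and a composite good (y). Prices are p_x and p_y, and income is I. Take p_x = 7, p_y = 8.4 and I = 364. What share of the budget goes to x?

share on x = 0.5904

Let x' = x−10, y' = y−12. MRS = 3·y'/x' = p_x/p_y.
After buying the subsistence bundle (10, 12), a share 0.75 of the remaining income goes to x: x* = 10 + 0.75·(I − 10p_x − 12p_y)/p_x.
Discretionary income = 364 − 10·7 − 12·8.4 = 193.2; x* = 10 + 0.75·193.2/7 = 30.7; y* = 12 + 0.25·193.2/8.4 = 17.75.
Expenditure on x: 7·30.7 = 214.9; share = 0.5904.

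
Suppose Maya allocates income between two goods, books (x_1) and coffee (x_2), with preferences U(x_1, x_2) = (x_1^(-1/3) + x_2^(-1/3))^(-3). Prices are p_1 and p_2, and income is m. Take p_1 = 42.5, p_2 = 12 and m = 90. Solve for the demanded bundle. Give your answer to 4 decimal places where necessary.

From the CES first-order condition, (x_2/x_1)^(4/3) = p_1/p_2.
Hence x_2/x_1 = (p_1/p_2)^(1/(4/3)), i.e. raised to the 0.75 power.
With the ratio pinned down, the budget gives x_1* = m/(p_1 + p_2·(x_2/x_1)) and x_2* = (x_2/x_1)·x_1*.
Numerically x_2/x_1 = 2.5817, so x_1* = 90/(42.5 + 12·2.5817) = 1.2248 and x_2* = 2.5817·1.2248 = 3.1621.

x_1* = 1.2248, x_2* = 3.1621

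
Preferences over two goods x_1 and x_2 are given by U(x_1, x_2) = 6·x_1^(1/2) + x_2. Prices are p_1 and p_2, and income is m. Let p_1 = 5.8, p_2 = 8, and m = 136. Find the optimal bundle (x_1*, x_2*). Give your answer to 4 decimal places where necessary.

x_1* = 17.1225, x_2* = 4.5862

Set MRS = p_1/p_2: 3·x_1^(−1/2) = p_1/p_2.
Thus x_1* = (3·p_2/p_1)² — independent of m — with the rest of income spent on x_2.
Plugging in: x_1* = (3·8/5.8)² = 17.1225, x_2* = 4.5862.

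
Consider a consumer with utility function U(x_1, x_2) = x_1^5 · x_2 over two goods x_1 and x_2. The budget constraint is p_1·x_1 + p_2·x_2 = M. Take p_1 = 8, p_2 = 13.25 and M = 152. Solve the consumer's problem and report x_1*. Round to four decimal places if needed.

The MRS is 5·x_2/x_1. Set MRS = p_1/p_2.
So 5·p_2·x_2 = p_1·x_1; combined with the budget, a share 5/6 of income goes to x_1.
Demand: x_1*(p_1,p_2,M) = 5/6·M/p_1 and x_2* = 1/6·M/p_2.
At p_1=8, p_2=13.25, M=152: x_1* = 5/6·152/8 = 15.8333.

x_1* = 15.8333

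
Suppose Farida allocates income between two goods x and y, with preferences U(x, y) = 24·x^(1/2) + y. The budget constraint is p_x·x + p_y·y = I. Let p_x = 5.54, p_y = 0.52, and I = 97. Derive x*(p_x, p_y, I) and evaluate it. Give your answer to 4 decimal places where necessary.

x* = 1.2687

Plugging in: x* = (12·0.52/5.54)² = 1.2687.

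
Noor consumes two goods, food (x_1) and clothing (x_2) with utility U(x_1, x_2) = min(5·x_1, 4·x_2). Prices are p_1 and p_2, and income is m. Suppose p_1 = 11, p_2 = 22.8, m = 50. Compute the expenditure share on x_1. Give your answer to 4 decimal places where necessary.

share on x_1 = 0.2785

Here 4·11 + 5·22.8 = 158, giving x_1* = 1.2658 and x_2* = 1.5823.
Expenditure on x_1: 11·1.2658 = 13.9241; share = 0.2785.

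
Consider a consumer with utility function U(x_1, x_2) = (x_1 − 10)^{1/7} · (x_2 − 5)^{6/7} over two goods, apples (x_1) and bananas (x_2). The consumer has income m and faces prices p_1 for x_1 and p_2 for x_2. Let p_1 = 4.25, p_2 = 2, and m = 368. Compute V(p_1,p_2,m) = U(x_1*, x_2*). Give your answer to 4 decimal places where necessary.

V = 93.9924

Discretionary income = 368 − 10·4.25 − 5·2 = 315.5; x_1* = 10 + 1/7·315.5/4.25 = 20.605; x_2* = 5 + 6/7·315.5/2 = 140.2143.
Utility at the optimum: U(20.605, 140.2143) = 93.9924.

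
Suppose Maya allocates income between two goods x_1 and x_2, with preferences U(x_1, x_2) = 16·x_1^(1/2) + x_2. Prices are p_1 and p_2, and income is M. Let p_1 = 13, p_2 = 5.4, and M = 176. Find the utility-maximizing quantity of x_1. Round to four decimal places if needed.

x_1* = 11.0428

Utility is quasi-linear in x_2; the FOC for x_1 is 8/√x_1 = p_1/p_2.
Thus x_1* = (8·p_2/p_1)² — independent of M — with the rest of income spent on x_2.
Plugging in: x_1* = (8·5.4/13)² = 11.0428.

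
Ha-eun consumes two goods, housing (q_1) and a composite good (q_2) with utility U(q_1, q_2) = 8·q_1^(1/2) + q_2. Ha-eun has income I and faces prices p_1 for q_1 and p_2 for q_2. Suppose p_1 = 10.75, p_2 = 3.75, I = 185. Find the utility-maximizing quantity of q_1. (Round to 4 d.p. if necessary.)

q_1* = 1.947

Set MRS = p_1/p_2: 4·q_1^(−1/2) = p_1/p_2.
Thus q_1* = (4·p_2/p_1)² — independent of I — with the rest of income spent on q_2.
Plugging in: q_1* = (4·3.75/10.75)² = 1.947.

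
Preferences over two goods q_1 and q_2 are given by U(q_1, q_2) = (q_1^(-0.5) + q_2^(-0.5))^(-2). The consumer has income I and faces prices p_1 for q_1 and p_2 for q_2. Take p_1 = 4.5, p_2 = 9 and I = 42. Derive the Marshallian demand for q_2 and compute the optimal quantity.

q_2* = 2.6017

Numerically q_2/q_1 = 0.629961, so q_1* = 42/(4.5 + 9·0.629961) = 4.1299 and q_2* = 0.629961·4.1299 = 2.6017.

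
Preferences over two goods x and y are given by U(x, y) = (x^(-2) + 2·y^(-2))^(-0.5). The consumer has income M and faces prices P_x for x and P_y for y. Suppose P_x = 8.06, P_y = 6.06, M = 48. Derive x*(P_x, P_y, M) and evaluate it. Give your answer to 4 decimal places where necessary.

MU_x ∝ x^(-3), MU_y ∝ 2·y^(-3), so MRS = (1/2)·(y/x)^(3) = P_x/P_y.
Solve for the ratio: y/x = [2·P_x/P_y]^(1/3).
Substitute y = (y/x)·x into the budget: x* = M/(P_x + P_y·(y/x)).
Numerically y/x = 1.385577, so x* = 48/(8.06 + 6.06·1.385577) = 2.9168.

x* = 2.9168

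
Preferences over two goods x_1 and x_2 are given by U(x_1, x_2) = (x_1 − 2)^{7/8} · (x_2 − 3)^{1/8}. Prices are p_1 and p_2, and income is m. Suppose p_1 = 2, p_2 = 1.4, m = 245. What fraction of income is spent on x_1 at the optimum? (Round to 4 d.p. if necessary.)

share on x_1 = 0.862

Discretionary income = 245 − 2·2 − 3·1.4 = 236.8; x_1* = 2 + 0.875·236.8/2 = 105.6; x_2* = 3 + 0.125·236.8/1.4 = 24.1429.
Expenditure on x_1: 2·105.6 = 211.2; share = 0.862.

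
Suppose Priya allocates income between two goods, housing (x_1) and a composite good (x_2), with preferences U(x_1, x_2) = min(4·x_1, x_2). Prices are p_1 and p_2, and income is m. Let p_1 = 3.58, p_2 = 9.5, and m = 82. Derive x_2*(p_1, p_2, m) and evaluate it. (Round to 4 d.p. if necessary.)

Here 3.58 + 4·9.5 = 41.58, giving x_2* = 7.8884.

x_2* = 7.8884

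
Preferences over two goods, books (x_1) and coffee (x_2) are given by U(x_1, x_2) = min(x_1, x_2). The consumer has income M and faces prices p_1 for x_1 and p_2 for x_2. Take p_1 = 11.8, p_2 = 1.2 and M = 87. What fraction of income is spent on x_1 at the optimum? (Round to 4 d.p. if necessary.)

With perfect complements, no substitution: consume in ratio x_1:x_2 = 1:1.
Budget: p_1·x_1 + p_2·x_1 = M, so (p_1 + p_2)·x_1 = M.
Demand: x_1*(p_1,p_2,M) = M/(p_1 + p_2), x_2* = M/(p_1 + p_2).
Here 11.8 + 1.2 = 13, giving x_1* = 6.6923 and x_2* = 6.6923.
Expenditure on x_1: 11.8·6.6923 = 78.9692; share = 0.9077.

share on x_1 = 0.9077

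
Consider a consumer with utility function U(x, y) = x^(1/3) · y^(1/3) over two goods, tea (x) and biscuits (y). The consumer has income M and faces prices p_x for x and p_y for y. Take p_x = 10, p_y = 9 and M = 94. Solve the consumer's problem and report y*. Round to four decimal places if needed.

The MRS is y/x. Set MRS = p_x/p_y.
So 1/3·p_y·y = 1/3·p_x·x; combined with the budget, a share 0.5 of income goes to x.
Demand: x*(p_x,p_y,M) = 0.5·M/p_x and y* = 0.5·M/p_y.
At p_x=10, p_y=9, M=94: y* = 0.5·94/9 = 5.2222.

y* = 5.2222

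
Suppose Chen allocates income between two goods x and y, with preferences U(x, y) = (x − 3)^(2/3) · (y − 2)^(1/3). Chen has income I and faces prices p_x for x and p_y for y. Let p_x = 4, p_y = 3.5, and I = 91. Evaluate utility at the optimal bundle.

Let x' = x−3, y' = y−2. MRS = 2·y'/x' = p_x/p_y.
Substituting into the budget: x* = 3 + 2/3·(I − 3·p_x − 2·p_y)/p_x, and y* = 2 + 1/3·(…)/p_y.
Discretionary income = 91 − 3·4 − 2·3.5 = 72; x* = 3 + 2/3·72/4 = 15; y* = 2 + 1/3·72/3.5 = 8.8571.
Utility at the optimum: U(15, 8.8571) = 9.9579.

V = 9.9579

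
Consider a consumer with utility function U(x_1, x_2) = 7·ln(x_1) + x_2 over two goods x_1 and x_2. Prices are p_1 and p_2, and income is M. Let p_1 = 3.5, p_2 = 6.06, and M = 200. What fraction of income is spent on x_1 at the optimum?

Set MRS = p_1/p_2: (7/x_1)/1 = p_1/p_2.
So x_1*(p_1,p_2) = 7·p_2/p_1, independent of income; and x_2* = (M − 7·p_2)/p_2.
At the given prices: x_1* = 7·6.06/3.5 = 12.12, and x_2* = 26.0033.
Expenditure on x_1: 3.5·12.12 = 42.42; share = 0.2121.

share on x_1 = 0.2121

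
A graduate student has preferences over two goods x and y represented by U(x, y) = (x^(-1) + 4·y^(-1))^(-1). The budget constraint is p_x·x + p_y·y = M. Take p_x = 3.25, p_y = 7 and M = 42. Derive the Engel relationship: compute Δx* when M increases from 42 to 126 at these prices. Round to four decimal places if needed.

Δx* = 6.5679

With the ratio pinned down, the budget gives x* = M/(p_x + p_y·(y/x)) and y* = (y/x)·x*.
Numerically y/x = 1.36277, so x* = 42/(3.25 + 7·1.36277) = 3.284.
At M' = 126: x* = 9.8519. Change: 9.8519 − 3.284 = 6.5679.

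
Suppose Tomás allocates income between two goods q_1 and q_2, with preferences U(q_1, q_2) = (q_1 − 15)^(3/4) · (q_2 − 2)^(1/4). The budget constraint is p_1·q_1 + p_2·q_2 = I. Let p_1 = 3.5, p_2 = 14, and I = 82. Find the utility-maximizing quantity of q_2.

MRS = 3·(q_2−2)/(q_1−15). Tangency with p_1/p_2 gives q_2−2 = (1/3)·(p_1/p_2)·(q_1−15).
Substituting into the budget: q_1* = 15 + 0.75·(I − 15·p_1 − 2·p_2)/p_1, and q_2* = 2 + 0.25·(…)/p_2.
Discretionary income = 82 − 15·3.5 − 2·14 = 1.5; q_2* = 2 + 0.25·1.5/14 = 2.0268.

q_2* = 2.0268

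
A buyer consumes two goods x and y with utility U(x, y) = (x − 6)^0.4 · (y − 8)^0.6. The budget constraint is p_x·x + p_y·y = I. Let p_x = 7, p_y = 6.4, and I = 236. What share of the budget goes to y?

Let x' = x−6, y' = y−8. MRS = (2/3)·y'/x' = p_x/p_y.
After buying the subsistence bundle (6, 8), a share 0.4 of the remaining income goes to x: x* = 6 + 0.4·(I − 6p_x − 8p_y)/p_x.
Discretionary income = 236 − 6·7 − 8·6.4 = 142.8; x* = 6 + 0.4·142.8/7 = 14.16; y* = 8 + 0.6·142.8/6.4 = 21.3875.
Expenditure on y: 6.4·21.3875 = 136.88; share = 0.58.

share on y = 0.58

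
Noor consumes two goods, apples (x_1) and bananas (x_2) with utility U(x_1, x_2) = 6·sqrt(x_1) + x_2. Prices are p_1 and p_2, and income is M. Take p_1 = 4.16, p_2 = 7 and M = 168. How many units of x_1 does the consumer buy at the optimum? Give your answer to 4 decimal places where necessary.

x_1* = 25.4831

Utility is quasi-linear in x_2; the FOC for x_1 is 3/√x_1 = p_1/p_2.
Solve: √x_1 = 3·p_2/p_1, so x_1*(p_1,p_2) = (3·p_2/p_1)², and x_2* = (M − p_1·x_1*)/p_2.
Plugging in: x_1* = (3·7/4.16)² = 25.4831.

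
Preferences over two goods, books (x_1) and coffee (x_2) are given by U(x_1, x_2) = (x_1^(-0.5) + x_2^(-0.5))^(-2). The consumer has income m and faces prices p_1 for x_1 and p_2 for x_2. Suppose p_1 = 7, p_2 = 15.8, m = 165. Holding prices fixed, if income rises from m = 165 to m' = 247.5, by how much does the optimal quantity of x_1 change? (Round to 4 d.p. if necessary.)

Δx_1* = 5.0982

MRS = MU_x_1/MU_x_2 = (x_2/x_1)^(1.5). Set equal to p_1/p_2.
Solve for the ratio: x_2/x_1 = [p_1/p_2]^(2/3).
With the ratio pinned down, the budget gives x_1* = m/(p_1 + p_2·(x_2/x_1)) and x_2* = (x_2/x_1)·x_1*.
Numerically x_2/x_1 = 0.581158, so x_1* = 165/(7 + 15.8·0.581158) = 10.1963.
At m' = 247.5: x_1* = 15.2945. Change: 15.2945 − 10.1963 = 5.0982.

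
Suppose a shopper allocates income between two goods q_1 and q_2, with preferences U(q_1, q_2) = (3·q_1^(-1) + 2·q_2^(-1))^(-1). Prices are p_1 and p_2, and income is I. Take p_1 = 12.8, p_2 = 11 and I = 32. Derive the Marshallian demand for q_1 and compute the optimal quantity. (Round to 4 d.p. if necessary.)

q_1* = 1.423

From the CES first-order condition, (3/2)·(q_2/q_1)^(2) = p_1/p_2.
Hence q_2/q_1 = ((2/3)·p_1/p_2)^(1/(2)), i.e. raised to the 0.5 power.
Substitute q_2 = (q_2/q_1)·q_1 into the budget: q_1* = I/(p_1 + p_2·(q_2/q_1)).
Numerically q_2/q_1 = 0.880771, so q_1* = 32/(12.8 + 11·0.880771) = 1.423.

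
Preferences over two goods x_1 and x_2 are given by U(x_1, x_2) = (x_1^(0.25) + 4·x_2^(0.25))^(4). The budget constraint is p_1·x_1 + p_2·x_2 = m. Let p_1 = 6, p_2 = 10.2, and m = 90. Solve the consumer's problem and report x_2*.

MU_x_1 ∝ x_1^(-0.75), MU_x_2 ∝ 4·x_2^(-0.75), so MRS = (1/4)·(x_2/x_1)^(0.75) = p_1/p_2.
Solve for the ratio: x_2/x_1 = [4·p_1/p_2]^(4/3).
With the ratio pinned down, the budget gives x_1* = m/(p_1 + p_2·(x_2/x_1)) and x_2* = (x_2/x_1)·x_1*.
Numerically x_2/x_1 = 3.129547, so x_1* = 90/(6 + 10.2·3.129547) = 2.3733 and x_2* = 3.129547·2.3733 = 7.4275.

x_2* = 7.4275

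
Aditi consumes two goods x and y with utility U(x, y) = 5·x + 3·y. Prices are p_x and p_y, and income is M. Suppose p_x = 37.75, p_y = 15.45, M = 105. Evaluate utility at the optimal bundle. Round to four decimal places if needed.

Linear utility — the consumer picks whichever good has higher MU/price: 5/37.75 = 0.1325 vs 3/15.45 = 0.1942.
y gives more utility per dollar, so spend all income on y: y* = M/p_y, x* = 0.
Numerically: x* = 0, y* = 6.7961.
Utility at the optimum: U(0, 6.7961) = 20.3883.

V = 20.3883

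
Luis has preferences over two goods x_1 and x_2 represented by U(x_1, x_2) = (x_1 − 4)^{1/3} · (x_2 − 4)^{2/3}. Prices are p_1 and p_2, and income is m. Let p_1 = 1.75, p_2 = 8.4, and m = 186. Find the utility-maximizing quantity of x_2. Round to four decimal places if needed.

MRS = (1/2)·(x_2−4)/(x_1−4). Tangency with p_1/p_2 gives x_2−4 = 2·(p_1/p_2)·(x_1−4).
Substituting into the budget: x_1* = 4 + 1/3·(m − 4·p_1 − 4·p_2)/p_1, and x_2* = 4 + 2/3·(…)/p_2.
Discretionary income = 186 − 4·1.75 − 4·8.4 = 145.4; x_2* = 4 + 2/3·145.4/8.4 = 15.5397.

x_2* = 15.5397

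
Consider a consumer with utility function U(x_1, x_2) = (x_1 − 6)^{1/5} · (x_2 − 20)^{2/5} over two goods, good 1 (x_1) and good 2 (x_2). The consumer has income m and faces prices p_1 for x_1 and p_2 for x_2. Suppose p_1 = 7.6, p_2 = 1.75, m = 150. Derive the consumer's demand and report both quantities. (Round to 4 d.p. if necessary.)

This is Cobb-Douglas in (x_1−6, x_2−20): tangency gives 0.2·p_2·(x_2−20) = 0.4·p_1·(x_1−6).
After buying the subsistence bundle (6, 20), a share 1/3 of the remaining income goes to x_1: x_1* = 6 + 1/3·(m − 6p_1 − 20p_2)/p_1.
Discretionary income = 150 − 6·7.6 − 20·1.75 = 69.4; x_1* = 6 + 1/3·69.4/7.6 = 9.0439; x_2* = 20 + 2/3·69.4/1.75 = 46.4381.

x_1* = 9.0439, x_2* = 46.4381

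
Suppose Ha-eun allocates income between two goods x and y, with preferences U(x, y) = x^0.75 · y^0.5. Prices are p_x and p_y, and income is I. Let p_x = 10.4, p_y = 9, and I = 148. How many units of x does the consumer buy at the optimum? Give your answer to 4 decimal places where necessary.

MU_x/MU_y = (0.75·y)/(0.5·x); tangency sets this equal to p_x/p_y.
Rearranging, p_y·y = (2/3)·p_x·x. Substituting into the budget gives p_x·x·(1 + (2/3)) = I.
Demand: x*(p_x,p_y,I) = 0.6·I/p_x and y* = 0.4·I/p_y.
At p_x=10.4, p_y=9, I=148: x* = 0.6·148/10.4 = 8.5385.

x* = 8.5385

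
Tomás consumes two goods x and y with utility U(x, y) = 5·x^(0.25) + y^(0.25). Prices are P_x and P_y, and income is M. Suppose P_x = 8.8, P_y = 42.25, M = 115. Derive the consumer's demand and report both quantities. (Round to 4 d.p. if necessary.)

x* = 12.2209, y* = 0.1765

From the CES first-order condition, 5·(y/x)^(0.75) = P_x/P_y.
Solve for the ratio: y/x = [(1/5)·P_x/P_y]^(4/3).
With the ratio pinned down, the budget gives x* = M/(P_x + P_y·(y/x)) and y* = (y/x)·x*.
Numerically y/x = 0.01444, so x* = 115/(8.8 + 42.25·0.01444) = 12.2209 and y* = 0.01444·12.2209 = 0.1765.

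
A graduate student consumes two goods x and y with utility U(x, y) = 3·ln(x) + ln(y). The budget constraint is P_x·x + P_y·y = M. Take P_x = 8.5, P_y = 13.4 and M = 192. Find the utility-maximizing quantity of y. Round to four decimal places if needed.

Demand: x*(P_x,P_y,M) = 0.75·M/P_x and y* = 0.25·M/P_y.
At P_x=8.5, P_y=13.4, M=192: y* = 0.25·192/13.4 = 3.5821.

y* = 3.5821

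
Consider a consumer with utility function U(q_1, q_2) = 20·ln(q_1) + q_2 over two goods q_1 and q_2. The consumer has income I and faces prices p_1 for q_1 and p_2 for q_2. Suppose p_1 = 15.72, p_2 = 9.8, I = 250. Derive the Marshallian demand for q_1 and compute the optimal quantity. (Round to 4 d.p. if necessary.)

Set MRS = p_1/p_2: (20/q_1)/1 = p_1/p_2.
So q_1*(p_1,p_2) = 20·p_2/p_1, independent of income; and q_2* = (I − 20·p_2)/p_2.
At the given prices: q_1* = 20·9.8/15.72 = 12.4682.

q_1* = 12.4682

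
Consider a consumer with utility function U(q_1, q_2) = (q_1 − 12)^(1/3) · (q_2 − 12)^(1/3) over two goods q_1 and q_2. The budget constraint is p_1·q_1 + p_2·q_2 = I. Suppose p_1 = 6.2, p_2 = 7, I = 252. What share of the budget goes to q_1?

share on q_1 = 0.481

MRS = (q_2−12)/(q_1−12). Tangency with p_1/p_2 gives q_2−12 = (p_1/p_2)·(q_1−12).
After buying the subsistence bundle (12, 12), a share 0.5 of the remaining income goes to q_1: q_1* = 12 + 0.5·(I − 12p_1 − 12p_2)/p_1.
Discretionary income = 252 − 12·6.2 − 12·7 = 93.6; q_1* = 12 + 0.5·93.6/6.2 = 19.5484; q_2* = 12 + 0.5·93.6/7 = 18.6857.
Expenditure on q_1: 6.2·19.5484 = 121.2; share = 0.481.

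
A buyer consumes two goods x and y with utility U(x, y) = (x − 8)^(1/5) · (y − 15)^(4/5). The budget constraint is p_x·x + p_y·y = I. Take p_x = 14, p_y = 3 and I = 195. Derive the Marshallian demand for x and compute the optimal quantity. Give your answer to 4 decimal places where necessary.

x* = 8.5429

Let x' = x−8, y' = y−15. MRS = (1/4)·y'/x' = p_x/p_y.
Substituting into the budget: x* = 8 + 0.2·(I − 8·p_x − 15·p_y)/p_x, and y* = 15 + 0.8·(…)/p_y.
Discretionary income = 195 − 8·14 − 15·3 = 38; x* = 8 + 0.2·38/14 = 8.5429.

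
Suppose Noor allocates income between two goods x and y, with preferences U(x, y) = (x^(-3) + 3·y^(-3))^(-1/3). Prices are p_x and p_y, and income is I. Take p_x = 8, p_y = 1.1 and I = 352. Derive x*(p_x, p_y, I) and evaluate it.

x* = 33.92

From the CES first-order condition, (1/3)·(y/x)^(4) = p_x/p_y.
Hence y/x = (3·p_x/p_y)^(1/(4)), i.e. raised to the 0.25 power.
With the ratio pinned down, the budget gives x* = I/(p_x + p_y·(y/x)) and y* = (y/x)·x*.
Numerically y/x = 2.161248, so x* = 352/(8 + 1.1·2.161248) = 33.92.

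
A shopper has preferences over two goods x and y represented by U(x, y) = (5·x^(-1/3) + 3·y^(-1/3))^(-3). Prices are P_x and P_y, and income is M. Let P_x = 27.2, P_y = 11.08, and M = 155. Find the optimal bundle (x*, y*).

x* = 3.6892, y* = 4.9326

MU_x ∝ 5·x^(-4/3), MU_y ∝ 3·y^(-4/3), so MRS = (5/3)·(y/x)^(4/3) = P_x/P_y.
Hence y/x = ((3/5)·P_x/P_y)^(1/(4/3)), i.e. raised to the 0.75 power.
With the ratio pinned down, the budget gives x* = M/(P_x + P_y·(y/x)) and y* = (y/x)·x*.
Numerically y/x = 1.337012, so x* = 155/(27.2 + 11.08·1.337012) = 3.6892 and y* = 1.337012·3.6892 = 4.9326.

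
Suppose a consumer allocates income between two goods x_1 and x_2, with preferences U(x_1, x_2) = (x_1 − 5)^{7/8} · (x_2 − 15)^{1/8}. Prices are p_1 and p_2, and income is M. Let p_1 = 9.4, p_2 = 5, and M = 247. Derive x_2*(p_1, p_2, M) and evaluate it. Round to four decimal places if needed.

Let x_1' = x_1−5, x_2' = x_2−15. MRS = 7·x_2'/x_1' = p_1/p_2.
After buying the subsistence bundle (5, 15), a share 0.875 of the remaining income goes to x_1: x_1* = 5 + 0.875·(M − 5p_1 − 15p_2)/p_1.
Discretionary income = 247 − 5·9.4 − 15·5 = 125; x_2* = 15 + 0.125·125/5 = 18.125.

x_2* = 18.125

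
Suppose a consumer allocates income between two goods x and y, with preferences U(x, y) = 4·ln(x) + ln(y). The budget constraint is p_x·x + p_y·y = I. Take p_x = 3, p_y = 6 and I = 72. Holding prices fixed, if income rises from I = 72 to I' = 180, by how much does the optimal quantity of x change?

Δx* = 28.8

Tangency: MRS = 4·y/x = p_x/p_y.
So 4·p_y·y = p_x·x; combined with the budget, a share 0.8 of income goes to x.
Demand: x*(p_x,p_y,I) = 0.8·I/p_x and y* = 0.2·I/p_y.
At p_x=3, p_y=6, I=72: x* = 0.8·72/3 = 19.2.
At I' = 180: x* = 48. Change: 48 − 19.2 = 28.8.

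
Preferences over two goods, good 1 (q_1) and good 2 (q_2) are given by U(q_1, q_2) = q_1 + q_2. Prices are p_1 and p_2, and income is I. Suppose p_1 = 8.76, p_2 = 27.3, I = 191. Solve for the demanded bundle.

q_1* = 21.8037, q_2* = 0

Linear utility — the consumer picks whichever good has higher MU/price: 1/8.76 = 0.1142 vs 1/27.3 = 0.0366.
q_1 gives more utility per dollar, so spend all income on q_1: q_1* = I/p_1, q_2* = 0.
Numerically: q_1* = 21.8037, q_2* = 0.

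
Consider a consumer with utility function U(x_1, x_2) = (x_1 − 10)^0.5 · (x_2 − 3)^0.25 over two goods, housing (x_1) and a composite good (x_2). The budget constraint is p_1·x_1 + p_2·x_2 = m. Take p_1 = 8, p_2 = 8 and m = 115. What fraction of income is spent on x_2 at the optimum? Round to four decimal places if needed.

Let x_1' = x_1−10, x_2' = x_2−3. MRS = 2·x_2'/x_1' = p_1/p_2.
Substituting into the budget: x_1* = 10 + 2/3·(m − 10·p_1 − 3·p_2)/p_1, and x_2* = 3 + 1/3·(…)/p_2.
Discretionary income = 115 − 10·8 − 3·8 = 11; x_1* = 10 + 2/3·11/8 = 10.9167; x_2* = 3 + 1/3·11/8 = 3.4583.
Expenditure on x_2: 8·3.4583 = 27.6667; share = 0.2406.

share on x_2 = 0.2406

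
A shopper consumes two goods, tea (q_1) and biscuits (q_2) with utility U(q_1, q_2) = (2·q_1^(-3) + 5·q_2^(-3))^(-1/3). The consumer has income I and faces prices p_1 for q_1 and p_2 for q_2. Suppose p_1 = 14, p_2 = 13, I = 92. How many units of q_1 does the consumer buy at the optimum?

q_1* = 3.0014

From the CES first-order condition, (2/5)·(q_2/q_1)^(4) = p_1/p_2.
Hence q_2/q_1 = ((5/2)·p_1/p_2)^(1/(4)), i.e. raised to the 0.25 power.
Substitute q_2 = (q_2/q_1)·q_1 into the budget: q_1* = I/(p_1 + p_2·(q_2/q_1)).
Numerically q_2/q_1 = 1.280947, so q_1* = 92/(14 + 13·1.280947) = 3.0014.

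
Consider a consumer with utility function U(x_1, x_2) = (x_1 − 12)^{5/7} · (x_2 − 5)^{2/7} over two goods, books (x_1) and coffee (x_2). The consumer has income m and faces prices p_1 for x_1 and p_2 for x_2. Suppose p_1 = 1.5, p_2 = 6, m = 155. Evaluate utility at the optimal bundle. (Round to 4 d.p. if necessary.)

This is Cobb-Douglas in (x_1−12, x_2−5): tangency gives 5/7·p_2·(x_2−5) = 2/7·p_1·(x_1−12).
After buying the subsistence bundle (12, 5), a share 5/7 of the remaining income goes to x_1: x_1* = 12 + 5/7·(m − 12p_1 − 5p_2)/p_1.
Discretionary income = 155 − 12·1.5 − 5·6 = 107; x_1* = 12 + 5/7·107/1.5 = 62.9524; x_2* = 5 + 2/7·107/6 = 10.0952.
Utility at the optimum: U(62.9524, 10.0952) = 26.3907.

V = 26.3907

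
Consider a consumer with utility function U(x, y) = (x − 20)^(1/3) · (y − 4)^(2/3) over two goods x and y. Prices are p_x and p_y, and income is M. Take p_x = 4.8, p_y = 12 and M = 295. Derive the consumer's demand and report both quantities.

x* = 30.4861, y* = 12.3889

MRS = (1/2)·(y−4)/(x−20). Tangency with p_x/p_y gives y−4 = 2·(p_x/p_y)·(x−20).
Substituting into the budget: x* = 20 + 1/3·(M − 20·p_x − 4·p_y)/p_x, and y* = 4 + 2/3·(…)/p_y.
Discretionary income = 295 − 20·4.8 − 4·12 = 151; x* = 20 + 1/3·151/4.8 = 30.4861; y* = 4 + 2/3·151/12 = 12.3889.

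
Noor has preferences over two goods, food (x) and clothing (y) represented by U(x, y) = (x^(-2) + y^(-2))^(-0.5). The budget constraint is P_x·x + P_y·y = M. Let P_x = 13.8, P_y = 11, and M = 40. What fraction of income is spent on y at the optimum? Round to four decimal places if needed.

share on y = 0.4623

From the CES first-order condition, (y/x)^(3) = P_x/P_y.
Solve for the ratio: y/x = [P_x/P_y]^(1/3).
Substitute y = (y/x)·x into the budget: x* = M/(P_x + P_y·(y/x)).
Numerically y/x = 1.078521, so x* = 40/(13.8 + 11·1.078521) = 1.5586 and y* = 1.078521·1.5586 = 1.681.
Expenditure on y: 11·1.681 = 18.4911; share = 0.4623.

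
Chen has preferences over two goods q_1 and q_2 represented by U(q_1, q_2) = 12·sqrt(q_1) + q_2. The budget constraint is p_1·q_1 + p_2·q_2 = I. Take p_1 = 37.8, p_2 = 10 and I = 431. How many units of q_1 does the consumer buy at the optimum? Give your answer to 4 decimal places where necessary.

Solve: √q_1 = 6·p_2/p_1, so q_1*(p_1,p_2) = (6·p_2/p_1)², and q_2* = (I − p_1·q_1*)/p_2.
Plugging in: q_1* = (6·10/37.8)² = 2.5195.

q_1* = 2.5195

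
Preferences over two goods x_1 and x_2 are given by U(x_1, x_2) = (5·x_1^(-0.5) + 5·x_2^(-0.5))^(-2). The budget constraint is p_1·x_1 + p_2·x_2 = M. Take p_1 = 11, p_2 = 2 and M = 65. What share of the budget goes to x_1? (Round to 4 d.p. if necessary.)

share on x_1 = 0.6384

MU_x_1 ∝ 5·x_1^(-1.5), MU_x_2 ∝ 5·x_2^(-1.5), so MRS = (x_2/x_1)^(1.5) = p_1/p_2.
Solve for the ratio: x_2/x_1 = [p_1/p_2]^(2/3).
With the ratio pinned down, the budget gives x_1* = M/(p_1 + p_2·(x_2/x_1)) and x_2* = (x_2/x_1)·x_1*.
Numerically x_2/x_1 = 3.11584, so x_1* = 65/(11 + 2·3.11584) = 3.7721 and x_2* = 3.11584·3.7721 = 11.7533.
Expenditure on x_1: 11·3.7721 = 41.4933; share = 0.6384.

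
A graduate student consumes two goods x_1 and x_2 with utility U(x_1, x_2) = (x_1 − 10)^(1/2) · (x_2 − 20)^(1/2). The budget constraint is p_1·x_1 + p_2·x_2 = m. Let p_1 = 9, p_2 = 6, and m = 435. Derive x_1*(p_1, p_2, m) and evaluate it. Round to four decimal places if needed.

x_1* = 22.5

After buying the subsistence bundle (10, 20), a share 0.5 of the remaining income goes to x_1: x_1* = 10 + 0.5·(m − 10p_1 − 20p_2)/p_1.
Discretionary income = 435 − 10·9 − 20·6 = 225; x_1* = 10 + 0.5·225/9 = 22.5.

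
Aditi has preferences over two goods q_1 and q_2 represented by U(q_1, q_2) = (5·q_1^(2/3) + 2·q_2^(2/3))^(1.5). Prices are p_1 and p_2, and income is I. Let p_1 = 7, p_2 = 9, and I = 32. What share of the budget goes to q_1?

share on q_1 = 0.9627

MU_q_1 ∝ 5·q_1^(-1/3), MU_q_2 ∝ 2·q_2^(-1/3), so MRS = (5/2)·(q_2/q_1)^(1/3) = p_1/p_2.
Solve for the ratio: q_2/q_1 = [(2/5)·p_1/p_2]^(3).
Substitute q_2 = (q_2/q_1)·q_1 into the budget: q_1* = I/(p_1 + p_2·(q_2/q_1)).
Numerically q_2/q_1 = 0.030112, so q_1* = 32/(7 + 9·0.030112) = 4.401 and q_2* = 0.030112·4.401 = 0.1325.
Expenditure on q_1: 7·4.401 = 30.8073; share = 0.9627.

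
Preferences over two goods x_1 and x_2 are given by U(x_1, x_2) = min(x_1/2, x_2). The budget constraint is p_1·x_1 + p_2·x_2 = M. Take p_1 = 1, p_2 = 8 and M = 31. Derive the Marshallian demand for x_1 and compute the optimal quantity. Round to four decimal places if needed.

Leontief preferences: the optimum is at the kink where x_1/2 = x_2/1, i.e. x_2 = (1/2)·x_1.
Budget: p_1·x_1 + p_2·(1/2)·x_1 = M, so (2·p_1 + p_2)·x_1 = 2·M.
Demand: x_1*(p_1,p_2,M) = 2·M/(2·p_1 + p_2), x_2* = M/(2·p_1 + p_2).
Here 2·1 + 8 = 10, giving x_1* = 6.2.

x_1* = 6.2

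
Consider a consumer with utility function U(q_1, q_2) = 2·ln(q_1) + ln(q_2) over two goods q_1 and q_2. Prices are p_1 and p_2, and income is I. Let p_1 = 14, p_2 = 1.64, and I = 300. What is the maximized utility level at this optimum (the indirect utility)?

V = 9.429

Tangency: MRS = 2·q_2/q_1 = p_1/p_2.
Rearranging, p_2·q_2 = (1/2)·p_1·q_1. Substituting into the budget gives p_1·q_1·(1 + (1/2)) = I.
Demand: q_1*(p_1,p_2,I) = 2/3·I/p_1 and q_2* = 1/3·I/p_2.
At p_1=14, p_2=1.64, I=300: q_1* = 2/3·300/14 = 14.2857, q_2* = 60.9756.
Utility at the optimum: U(14.2857, 60.9756) = 9.429.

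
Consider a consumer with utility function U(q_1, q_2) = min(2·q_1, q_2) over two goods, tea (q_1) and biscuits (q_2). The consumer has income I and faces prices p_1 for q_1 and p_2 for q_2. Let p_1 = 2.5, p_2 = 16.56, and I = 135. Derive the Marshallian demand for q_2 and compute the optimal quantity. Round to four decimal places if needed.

With perfect complements, no substitution: consume in ratio q_1:q_2 = 1:2.
Budget: p_1·q_1 + p_2·2·q_1 = I, so (p_1 + 2·p_2)·q_1 = I.
Demand: q_1*(p_1,p_2,I) = I/(p_1 + 2·p_2), q_2* = 2·I/(p_1 + 2·p_2).
Here 2.5 + 2·16.56 = 35.62, giving q_2* = 7.58.

q_2* = 7.58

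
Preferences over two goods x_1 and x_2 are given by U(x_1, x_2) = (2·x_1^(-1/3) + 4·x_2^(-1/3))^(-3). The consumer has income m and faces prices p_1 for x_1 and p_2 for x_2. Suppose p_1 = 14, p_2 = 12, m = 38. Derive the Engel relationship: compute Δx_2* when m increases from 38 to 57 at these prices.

MU_x_1 ∝ 2·x_1^(-4/3), MU_x_2 ∝ 4·x_2^(-4/3), so MRS = (1/2)·(x_2/x_1)^(4/3) = p_1/p_2.
Hence x_2/x_1 = (2·p_1/p_2)^(1/(4/3)), i.e. raised to the 0.75 power.
With the ratio pinned down, the budget gives x_1* = m/(p_1 + p_2·(x_2/x_1)) and x_2* = (x_2/x_1)·x_1*.
Numerically x_2/x_1 = 1.887916, so x_1* = 38/(14 + 12·1.887916) = 1.0367 and x_2* = 1.887916·1.0367 = 1.9572.
At m' = 57: x_2* = 2.9358. Change: 2.9358 − 1.9572 = 0.9786.

Δx_2* = 0.9786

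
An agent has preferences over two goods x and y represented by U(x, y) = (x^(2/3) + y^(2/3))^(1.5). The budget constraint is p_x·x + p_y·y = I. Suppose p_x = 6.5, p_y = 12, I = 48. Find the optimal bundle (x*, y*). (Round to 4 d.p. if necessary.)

From the CES first-order condition, (y/x)^(1/3) = p_x/p_y.
Solve for the ratio: y/x = [p_x/p_y]^(3).
With the ratio pinned down, the budget gives x* = I/(p_x + p_y·(y/x)) and y* = (y/x)·x*.
Numerically y/x = 0.158927, so x* = 48/(6.5 + 12·0.158927) = 5.7094 and y* = 0.158927·5.7094 = 0.9074.

x* = 5.7094, y* = 0.9074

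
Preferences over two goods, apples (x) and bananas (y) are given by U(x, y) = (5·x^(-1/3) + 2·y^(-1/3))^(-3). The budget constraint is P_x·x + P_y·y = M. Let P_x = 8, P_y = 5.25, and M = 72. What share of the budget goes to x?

MU_x ∝ 5·x^(-4/3), MU_y ∝ 2·y^(-4/3), so MRS = (5/2)·(y/x)^(4/3) = P_x/P_y.
Solve for the ratio: y/x = [(2/5)·P_x/P_y]^(0.75).
With the ratio pinned down, the budget gives x* = M/(P_x + P_y·(y/x)) and y* = (y/x)·x*.
Numerically y/x = 0.689831, so x* = 72/(8 + 5.25·0.689831) = 6.1954 and y* = 0.689831·6.1954 = 4.2737.
Expenditure on x: 8·6.1954 = 49.5628; share = 0.6884.

share on x = 0.6884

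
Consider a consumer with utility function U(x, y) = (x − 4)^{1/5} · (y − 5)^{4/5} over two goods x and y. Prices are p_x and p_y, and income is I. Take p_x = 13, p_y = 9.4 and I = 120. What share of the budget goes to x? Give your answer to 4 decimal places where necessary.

share on x = 0.4683

This is Cobb-Douglas in (x−4, y−5): tangency gives 0.2·p_y·(y−5) = 0.8·p_x·(x−4).
Substituting into the budget: x* = 4 + 0.2·(I − 4·p_x − 5·p_y)/p_x, and y* = 5 + 0.8·(…)/p_y.
Discretionary income = 120 − 4·13 − 5·9.4 = 21; x* = 4 + 0.2·21/13 = 4.3231; y* = 5 + 0.8·21/9.4 = 6.7872.
Expenditure on x: 13·4.3231 = 56.2; share = 0.4683.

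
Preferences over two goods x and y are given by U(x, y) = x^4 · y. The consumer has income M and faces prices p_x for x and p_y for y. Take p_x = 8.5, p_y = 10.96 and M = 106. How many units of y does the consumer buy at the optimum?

Tangency: MRS = 4·y/x = p_x/p_y.
Rearranging, p_y·y = (1/4)·p_x·x. Substituting into the budget gives p_x·x·(1 + (1/4)) = M.
Demand: x*(p_x,p_y,M) = 0.8·M/p_x and y* = 0.2·M/p_y.
At p_x=8.5, p_y=10.96, M=106: y* = 0.2·106/10.96 = 1.9343.

y* = 1.9343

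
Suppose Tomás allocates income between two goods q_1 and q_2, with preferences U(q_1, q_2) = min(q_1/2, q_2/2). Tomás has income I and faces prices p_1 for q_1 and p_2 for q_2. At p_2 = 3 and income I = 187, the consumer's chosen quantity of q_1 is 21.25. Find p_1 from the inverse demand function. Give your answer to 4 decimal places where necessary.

p_1 = 5.8

With perfect complements, no substitution: consume in ratio q_1:q_2 = 2:2.
Budget: p_1·q_1 + p_2·q_1 = I, so (2·p_1 + 2·p_2)·q_1 = 2·I.
Demand: q_1*(p_1,p_2,I) = 2·I/(2·p_1 + 2·p_2), q_2* = 2·I/(2·p_1 + 2·p_2).
Set q_1* = 21.25 in the demand function and solve for p_1: p_1 = 5.8.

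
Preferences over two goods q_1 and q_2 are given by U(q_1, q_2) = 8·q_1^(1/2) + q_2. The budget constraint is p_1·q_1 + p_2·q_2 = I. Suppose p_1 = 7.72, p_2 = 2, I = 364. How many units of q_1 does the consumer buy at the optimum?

MU_q_1 = 4/√q_1, MU_q_2 = 1. Tangency: 4/√q_1 = p_1/p_2.
Thus q_1* = (4·p_2/p_1)² — independent of I — with the rest of income spent on q_2.
Plugging in: q_1* = (4·2/7.72)² = 1.0739.

q_1* = 1.0739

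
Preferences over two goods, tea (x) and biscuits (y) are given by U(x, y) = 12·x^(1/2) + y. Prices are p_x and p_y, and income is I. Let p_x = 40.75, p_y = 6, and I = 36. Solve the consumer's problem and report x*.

MU_x = 6/√x, MU_y = 1. Tangency: 6/√x = p_x/p_y.
Solve: √x = 6·p_y/p_x, so x*(p_x,p_y) = (6·p_y/p_x)², and y* = (I − p_x·x*)/p_y.
Plugging in: x* = (6·6/40.75)² = 0.7805.

x* = 0.7805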